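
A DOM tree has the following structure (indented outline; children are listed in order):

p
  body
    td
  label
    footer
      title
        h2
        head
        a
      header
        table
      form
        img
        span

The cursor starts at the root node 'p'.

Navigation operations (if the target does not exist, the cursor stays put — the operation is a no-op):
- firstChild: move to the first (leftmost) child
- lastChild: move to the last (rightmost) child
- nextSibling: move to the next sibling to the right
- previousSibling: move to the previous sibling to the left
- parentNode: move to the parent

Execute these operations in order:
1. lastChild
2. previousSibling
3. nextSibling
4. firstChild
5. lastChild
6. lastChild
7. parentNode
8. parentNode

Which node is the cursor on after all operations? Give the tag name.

After 1 (lastChild): label
After 2 (previousSibling): body
After 3 (nextSibling): label
After 4 (firstChild): footer
After 5 (lastChild): form
After 6 (lastChild): span
After 7 (parentNode): form
After 8 (parentNode): footer

Answer: footer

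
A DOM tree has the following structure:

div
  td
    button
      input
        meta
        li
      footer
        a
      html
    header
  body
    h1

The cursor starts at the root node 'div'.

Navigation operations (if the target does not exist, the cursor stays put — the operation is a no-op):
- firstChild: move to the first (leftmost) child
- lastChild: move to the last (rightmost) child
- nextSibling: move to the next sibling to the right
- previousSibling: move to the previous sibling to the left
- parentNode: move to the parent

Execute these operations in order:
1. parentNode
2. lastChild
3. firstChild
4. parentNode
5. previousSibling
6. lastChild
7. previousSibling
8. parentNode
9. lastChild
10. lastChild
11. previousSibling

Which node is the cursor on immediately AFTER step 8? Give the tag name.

After 1 (parentNode): div (no-op, stayed)
After 2 (lastChild): body
After 3 (firstChild): h1
After 4 (parentNode): body
After 5 (previousSibling): td
After 6 (lastChild): header
After 7 (previousSibling): button
After 8 (parentNode): td

Answer: td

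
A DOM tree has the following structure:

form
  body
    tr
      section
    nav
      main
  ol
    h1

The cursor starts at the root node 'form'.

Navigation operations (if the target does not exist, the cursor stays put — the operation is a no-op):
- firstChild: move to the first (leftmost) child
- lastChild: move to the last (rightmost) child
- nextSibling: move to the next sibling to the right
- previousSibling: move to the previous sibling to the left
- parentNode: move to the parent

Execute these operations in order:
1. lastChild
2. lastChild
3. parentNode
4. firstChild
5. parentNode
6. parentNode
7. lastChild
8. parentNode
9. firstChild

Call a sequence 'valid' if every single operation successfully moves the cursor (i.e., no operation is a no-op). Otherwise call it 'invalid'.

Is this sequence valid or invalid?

After 1 (lastChild): ol
After 2 (lastChild): h1
After 3 (parentNode): ol
After 4 (firstChild): h1
After 5 (parentNode): ol
After 6 (parentNode): form
After 7 (lastChild): ol
After 8 (parentNode): form
After 9 (firstChild): body

Answer: valid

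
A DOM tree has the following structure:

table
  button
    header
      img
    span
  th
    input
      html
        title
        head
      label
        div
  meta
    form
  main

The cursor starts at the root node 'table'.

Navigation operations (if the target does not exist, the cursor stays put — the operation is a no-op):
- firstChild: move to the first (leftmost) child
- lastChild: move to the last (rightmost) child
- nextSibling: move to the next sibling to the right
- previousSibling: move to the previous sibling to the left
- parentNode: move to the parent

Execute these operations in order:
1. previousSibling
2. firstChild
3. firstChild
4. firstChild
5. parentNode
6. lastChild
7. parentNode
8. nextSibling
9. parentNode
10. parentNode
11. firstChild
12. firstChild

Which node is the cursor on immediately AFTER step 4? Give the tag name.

Answer: img

Derivation:
After 1 (previousSibling): table (no-op, stayed)
After 2 (firstChild): button
After 3 (firstChild): header
After 4 (firstChild): img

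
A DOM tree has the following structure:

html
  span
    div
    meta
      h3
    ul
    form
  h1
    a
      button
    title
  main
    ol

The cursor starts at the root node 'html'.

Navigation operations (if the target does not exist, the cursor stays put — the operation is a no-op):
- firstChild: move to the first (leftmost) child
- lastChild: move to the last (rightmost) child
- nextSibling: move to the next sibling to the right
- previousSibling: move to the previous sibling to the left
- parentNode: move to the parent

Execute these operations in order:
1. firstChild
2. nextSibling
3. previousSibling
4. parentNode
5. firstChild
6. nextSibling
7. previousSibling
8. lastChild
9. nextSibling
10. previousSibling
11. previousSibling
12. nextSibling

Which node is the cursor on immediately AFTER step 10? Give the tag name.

After 1 (firstChild): span
After 2 (nextSibling): h1
After 3 (previousSibling): span
After 4 (parentNode): html
After 5 (firstChild): span
After 6 (nextSibling): h1
After 7 (previousSibling): span
After 8 (lastChild): form
After 9 (nextSibling): form (no-op, stayed)
After 10 (previousSibling): ul

Answer: ul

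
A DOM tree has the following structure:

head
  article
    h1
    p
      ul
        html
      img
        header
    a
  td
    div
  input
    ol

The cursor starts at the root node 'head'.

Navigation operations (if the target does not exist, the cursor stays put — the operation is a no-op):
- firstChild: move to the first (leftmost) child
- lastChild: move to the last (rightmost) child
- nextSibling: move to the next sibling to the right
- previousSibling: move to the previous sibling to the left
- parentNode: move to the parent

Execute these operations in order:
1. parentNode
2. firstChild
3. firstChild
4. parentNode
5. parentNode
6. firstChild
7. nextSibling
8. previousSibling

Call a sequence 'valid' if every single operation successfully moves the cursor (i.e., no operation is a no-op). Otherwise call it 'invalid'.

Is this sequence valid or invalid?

Answer: invalid

Derivation:
After 1 (parentNode): head (no-op, stayed)
After 2 (firstChild): article
After 3 (firstChild): h1
After 4 (parentNode): article
After 5 (parentNode): head
After 6 (firstChild): article
After 7 (nextSibling): td
After 8 (previousSibling): article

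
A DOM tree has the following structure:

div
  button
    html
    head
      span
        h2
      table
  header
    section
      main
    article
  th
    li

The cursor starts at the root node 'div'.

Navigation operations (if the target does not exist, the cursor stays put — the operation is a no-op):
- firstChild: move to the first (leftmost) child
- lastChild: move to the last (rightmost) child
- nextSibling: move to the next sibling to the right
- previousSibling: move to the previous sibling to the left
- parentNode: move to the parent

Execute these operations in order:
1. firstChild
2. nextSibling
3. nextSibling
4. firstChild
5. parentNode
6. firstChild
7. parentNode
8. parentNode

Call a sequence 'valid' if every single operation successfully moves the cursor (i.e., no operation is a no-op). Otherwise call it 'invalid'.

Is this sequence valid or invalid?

After 1 (firstChild): button
After 2 (nextSibling): header
After 3 (nextSibling): th
After 4 (firstChild): li
After 5 (parentNode): th
After 6 (firstChild): li
After 7 (parentNode): th
After 8 (parentNode): div

Answer: valid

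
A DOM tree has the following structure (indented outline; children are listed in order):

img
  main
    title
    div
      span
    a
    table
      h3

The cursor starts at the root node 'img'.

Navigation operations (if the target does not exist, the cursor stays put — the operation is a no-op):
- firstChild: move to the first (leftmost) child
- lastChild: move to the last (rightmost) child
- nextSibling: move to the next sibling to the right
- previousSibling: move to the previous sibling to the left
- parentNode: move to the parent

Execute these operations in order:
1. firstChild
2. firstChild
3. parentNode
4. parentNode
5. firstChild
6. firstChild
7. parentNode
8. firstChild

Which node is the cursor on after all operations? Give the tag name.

Answer: title

Derivation:
After 1 (firstChild): main
After 2 (firstChild): title
After 3 (parentNode): main
After 4 (parentNode): img
After 5 (firstChild): main
After 6 (firstChild): title
After 7 (parentNode): main
After 8 (firstChild): title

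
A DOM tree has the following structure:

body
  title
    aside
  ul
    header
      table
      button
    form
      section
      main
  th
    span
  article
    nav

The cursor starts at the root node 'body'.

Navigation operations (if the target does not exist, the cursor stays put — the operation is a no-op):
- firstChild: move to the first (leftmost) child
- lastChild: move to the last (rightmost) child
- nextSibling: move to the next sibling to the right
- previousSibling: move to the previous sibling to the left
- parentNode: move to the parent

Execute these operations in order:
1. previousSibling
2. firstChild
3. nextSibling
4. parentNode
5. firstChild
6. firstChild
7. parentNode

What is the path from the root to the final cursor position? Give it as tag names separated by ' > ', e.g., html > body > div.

After 1 (previousSibling): body (no-op, stayed)
After 2 (firstChild): title
After 3 (nextSibling): ul
After 4 (parentNode): body
After 5 (firstChild): title
After 6 (firstChild): aside
After 7 (parentNode): title

Answer: body > title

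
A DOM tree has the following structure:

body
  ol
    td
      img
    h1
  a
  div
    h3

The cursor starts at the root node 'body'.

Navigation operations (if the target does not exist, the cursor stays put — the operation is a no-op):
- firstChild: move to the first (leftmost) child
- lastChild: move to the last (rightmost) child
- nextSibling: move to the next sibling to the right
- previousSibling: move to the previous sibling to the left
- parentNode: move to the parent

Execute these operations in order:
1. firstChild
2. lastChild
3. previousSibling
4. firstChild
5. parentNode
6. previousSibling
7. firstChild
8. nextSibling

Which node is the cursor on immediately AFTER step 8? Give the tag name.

Answer: img

Derivation:
After 1 (firstChild): ol
After 2 (lastChild): h1
After 3 (previousSibling): td
After 4 (firstChild): img
After 5 (parentNode): td
After 6 (previousSibling): td (no-op, stayed)
After 7 (firstChild): img
After 8 (nextSibling): img (no-op, stayed)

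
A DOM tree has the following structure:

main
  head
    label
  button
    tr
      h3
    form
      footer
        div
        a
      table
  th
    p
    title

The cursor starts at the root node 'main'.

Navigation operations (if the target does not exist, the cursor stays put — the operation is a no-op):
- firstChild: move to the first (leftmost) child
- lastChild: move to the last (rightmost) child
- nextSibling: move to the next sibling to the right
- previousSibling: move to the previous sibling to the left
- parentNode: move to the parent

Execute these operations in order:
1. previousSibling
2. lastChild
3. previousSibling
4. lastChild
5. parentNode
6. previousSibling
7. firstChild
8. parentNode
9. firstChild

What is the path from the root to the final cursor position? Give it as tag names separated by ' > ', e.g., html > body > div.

After 1 (previousSibling): main (no-op, stayed)
After 2 (lastChild): th
After 3 (previousSibling): button
After 4 (lastChild): form
After 5 (parentNode): button
After 6 (previousSibling): head
After 7 (firstChild): label
After 8 (parentNode): head
After 9 (firstChild): label

Answer: main > head > label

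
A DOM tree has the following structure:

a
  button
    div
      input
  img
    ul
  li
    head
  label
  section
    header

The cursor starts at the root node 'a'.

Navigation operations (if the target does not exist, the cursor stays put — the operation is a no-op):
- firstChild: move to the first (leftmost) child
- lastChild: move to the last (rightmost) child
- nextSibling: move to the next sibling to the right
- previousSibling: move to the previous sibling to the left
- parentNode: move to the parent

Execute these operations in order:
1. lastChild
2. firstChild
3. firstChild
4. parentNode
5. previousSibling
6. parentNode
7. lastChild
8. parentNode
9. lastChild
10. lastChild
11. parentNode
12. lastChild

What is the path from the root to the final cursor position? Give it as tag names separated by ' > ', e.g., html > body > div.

After 1 (lastChild): section
After 2 (firstChild): header
After 3 (firstChild): header (no-op, stayed)
After 4 (parentNode): section
After 5 (previousSibling): label
After 6 (parentNode): a
After 7 (lastChild): section
After 8 (parentNode): a
After 9 (lastChild): section
After 10 (lastChild): header
After 11 (parentNode): section
After 12 (lastChild): header

Answer: a > section > header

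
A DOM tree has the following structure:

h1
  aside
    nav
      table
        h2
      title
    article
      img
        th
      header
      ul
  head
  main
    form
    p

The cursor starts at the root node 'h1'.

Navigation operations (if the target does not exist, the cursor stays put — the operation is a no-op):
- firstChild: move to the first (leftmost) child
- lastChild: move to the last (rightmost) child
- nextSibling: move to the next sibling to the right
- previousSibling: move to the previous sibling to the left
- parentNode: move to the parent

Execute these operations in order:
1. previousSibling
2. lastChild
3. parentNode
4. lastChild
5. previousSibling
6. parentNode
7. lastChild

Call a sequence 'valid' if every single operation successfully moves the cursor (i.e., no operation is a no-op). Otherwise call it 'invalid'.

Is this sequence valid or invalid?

Answer: invalid

Derivation:
After 1 (previousSibling): h1 (no-op, stayed)
After 2 (lastChild): main
After 3 (parentNode): h1
After 4 (lastChild): main
After 5 (previousSibling): head
After 6 (parentNode): h1
After 7 (lastChild): main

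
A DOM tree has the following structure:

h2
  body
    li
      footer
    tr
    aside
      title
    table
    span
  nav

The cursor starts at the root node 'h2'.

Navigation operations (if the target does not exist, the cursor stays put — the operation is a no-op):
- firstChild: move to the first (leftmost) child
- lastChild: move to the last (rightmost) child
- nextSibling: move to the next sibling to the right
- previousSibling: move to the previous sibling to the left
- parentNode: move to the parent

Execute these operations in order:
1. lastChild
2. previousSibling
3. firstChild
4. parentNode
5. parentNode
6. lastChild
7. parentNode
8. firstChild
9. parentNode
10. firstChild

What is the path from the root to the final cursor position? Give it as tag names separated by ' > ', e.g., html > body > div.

After 1 (lastChild): nav
After 2 (previousSibling): body
After 3 (firstChild): li
After 4 (parentNode): body
After 5 (parentNode): h2
After 6 (lastChild): nav
After 7 (parentNode): h2
After 8 (firstChild): body
After 9 (parentNode): h2
After 10 (firstChild): body

Answer: h2 > body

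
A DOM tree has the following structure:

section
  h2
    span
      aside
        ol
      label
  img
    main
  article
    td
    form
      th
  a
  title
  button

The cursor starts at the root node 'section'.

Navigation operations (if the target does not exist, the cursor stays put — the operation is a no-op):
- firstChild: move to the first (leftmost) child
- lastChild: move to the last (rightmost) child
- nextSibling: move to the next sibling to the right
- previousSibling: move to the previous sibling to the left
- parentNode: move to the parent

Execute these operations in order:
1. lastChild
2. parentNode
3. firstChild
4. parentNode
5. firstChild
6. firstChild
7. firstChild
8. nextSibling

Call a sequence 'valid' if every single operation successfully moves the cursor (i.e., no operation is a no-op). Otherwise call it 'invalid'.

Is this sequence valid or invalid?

Answer: valid

Derivation:
After 1 (lastChild): button
After 2 (parentNode): section
After 3 (firstChild): h2
After 4 (parentNode): section
After 5 (firstChild): h2
After 6 (firstChild): span
After 7 (firstChild): aside
After 8 (nextSibling): label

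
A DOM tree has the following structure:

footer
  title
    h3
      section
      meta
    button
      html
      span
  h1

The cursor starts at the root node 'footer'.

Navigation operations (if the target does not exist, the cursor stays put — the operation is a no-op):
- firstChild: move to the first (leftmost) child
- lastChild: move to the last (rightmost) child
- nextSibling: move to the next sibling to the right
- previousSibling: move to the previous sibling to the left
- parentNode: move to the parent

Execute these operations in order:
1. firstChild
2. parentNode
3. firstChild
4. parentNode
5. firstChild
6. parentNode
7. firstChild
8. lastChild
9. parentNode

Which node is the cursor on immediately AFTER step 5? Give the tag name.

After 1 (firstChild): title
After 2 (parentNode): footer
After 3 (firstChild): title
After 4 (parentNode): footer
After 5 (firstChild): title

Answer: title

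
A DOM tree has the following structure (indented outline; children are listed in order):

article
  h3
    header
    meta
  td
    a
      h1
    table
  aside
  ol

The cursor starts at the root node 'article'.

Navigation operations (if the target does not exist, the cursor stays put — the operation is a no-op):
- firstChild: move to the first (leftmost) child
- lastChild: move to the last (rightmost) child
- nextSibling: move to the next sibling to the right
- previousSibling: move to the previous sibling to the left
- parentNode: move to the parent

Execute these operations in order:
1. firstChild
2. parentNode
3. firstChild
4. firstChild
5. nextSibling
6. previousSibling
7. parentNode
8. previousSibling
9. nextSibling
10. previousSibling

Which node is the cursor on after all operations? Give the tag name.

Answer: h3

Derivation:
After 1 (firstChild): h3
After 2 (parentNode): article
After 3 (firstChild): h3
After 4 (firstChild): header
After 5 (nextSibling): meta
After 6 (previousSibling): header
After 7 (parentNode): h3
After 8 (previousSibling): h3 (no-op, stayed)
After 9 (nextSibling): td
After 10 (previousSibling): h3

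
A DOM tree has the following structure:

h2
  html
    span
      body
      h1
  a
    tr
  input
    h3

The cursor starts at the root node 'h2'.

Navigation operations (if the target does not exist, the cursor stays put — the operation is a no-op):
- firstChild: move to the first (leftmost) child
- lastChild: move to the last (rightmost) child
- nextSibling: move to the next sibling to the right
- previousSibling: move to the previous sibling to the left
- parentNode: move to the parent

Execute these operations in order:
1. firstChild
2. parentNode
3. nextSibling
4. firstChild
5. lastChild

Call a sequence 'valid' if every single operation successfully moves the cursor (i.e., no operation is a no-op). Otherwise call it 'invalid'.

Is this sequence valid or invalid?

Answer: invalid

Derivation:
After 1 (firstChild): html
After 2 (parentNode): h2
After 3 (nextSibling): h2 (no-op, stayed)
After 4 (firstChild): html
After 5 (lastChild): span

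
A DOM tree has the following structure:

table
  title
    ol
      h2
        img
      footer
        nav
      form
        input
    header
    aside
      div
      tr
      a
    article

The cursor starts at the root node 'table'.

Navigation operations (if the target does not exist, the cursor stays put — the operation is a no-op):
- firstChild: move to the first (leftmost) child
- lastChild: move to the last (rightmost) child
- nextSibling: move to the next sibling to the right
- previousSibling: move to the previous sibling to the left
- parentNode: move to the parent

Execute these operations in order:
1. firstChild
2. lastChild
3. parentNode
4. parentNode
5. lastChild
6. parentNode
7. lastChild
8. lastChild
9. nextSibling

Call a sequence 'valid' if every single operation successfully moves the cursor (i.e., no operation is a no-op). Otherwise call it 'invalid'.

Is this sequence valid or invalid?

After 1 (firstChild): title
After 2 (lastChild): article
After 3 (parentNode): title
After 4 (parentNode): table
After 5 (lastChild): title
After 6 (parentNode): table
After 7 (lastChild): title
After 8 (lastChild): article
After 9 (nextSibling): article (no-op, stayed)

Answer: invalid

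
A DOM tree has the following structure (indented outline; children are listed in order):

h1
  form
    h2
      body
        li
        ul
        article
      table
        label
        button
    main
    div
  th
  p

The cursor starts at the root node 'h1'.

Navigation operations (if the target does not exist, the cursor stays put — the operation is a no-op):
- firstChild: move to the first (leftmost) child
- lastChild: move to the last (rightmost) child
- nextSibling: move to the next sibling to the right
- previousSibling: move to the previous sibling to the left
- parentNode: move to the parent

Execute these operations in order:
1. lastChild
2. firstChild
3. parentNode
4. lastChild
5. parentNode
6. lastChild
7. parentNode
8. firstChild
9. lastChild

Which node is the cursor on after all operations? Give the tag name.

Answer: div

Derivation:
After 1 (lastChild): p
After 2 (firstChild): p (no-op, stayed)
After 3 (parentNode): h1
After 4 (lastChild): p
After 5 (parentNode): h1
After 6 (lastChild): p
After 7 (parentNode): h1
After 8 (firstChild): form
After 9 (lastChild): div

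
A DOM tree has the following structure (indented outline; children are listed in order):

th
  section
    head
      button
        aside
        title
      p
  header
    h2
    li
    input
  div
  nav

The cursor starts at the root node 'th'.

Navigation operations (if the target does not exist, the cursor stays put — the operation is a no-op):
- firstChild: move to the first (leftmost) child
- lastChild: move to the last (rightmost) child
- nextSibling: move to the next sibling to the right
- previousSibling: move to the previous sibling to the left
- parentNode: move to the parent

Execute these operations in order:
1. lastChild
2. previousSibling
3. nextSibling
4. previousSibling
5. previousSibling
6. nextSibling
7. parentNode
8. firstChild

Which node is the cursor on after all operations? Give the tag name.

After 1 (lastChild): nav
After 2 (previousSibling): div
After 3 (nextSibling): nav
After 4 (previousSibling): div
After 5 (previousSibling): header
After 6 (nextSibling): div
After 7 (parentNode): th
After 8 (firstChild): section

Answer: section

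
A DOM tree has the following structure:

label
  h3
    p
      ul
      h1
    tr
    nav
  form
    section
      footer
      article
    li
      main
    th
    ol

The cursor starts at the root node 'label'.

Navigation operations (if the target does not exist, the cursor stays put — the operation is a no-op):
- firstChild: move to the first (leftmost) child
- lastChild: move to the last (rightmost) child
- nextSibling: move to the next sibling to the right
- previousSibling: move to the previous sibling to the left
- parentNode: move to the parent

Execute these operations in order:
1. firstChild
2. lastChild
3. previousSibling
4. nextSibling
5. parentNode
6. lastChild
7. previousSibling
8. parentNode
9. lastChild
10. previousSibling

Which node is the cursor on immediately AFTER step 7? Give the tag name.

After 1 (firstChild): h3
After 2 (lastChild): nav
After 3 (previousSibling): tr
After 4 (nextSibling): nav
After 5 (parentNode): h3
After 6 (lastChild): nav
After 7 (previousSibling): tr

Answer: tr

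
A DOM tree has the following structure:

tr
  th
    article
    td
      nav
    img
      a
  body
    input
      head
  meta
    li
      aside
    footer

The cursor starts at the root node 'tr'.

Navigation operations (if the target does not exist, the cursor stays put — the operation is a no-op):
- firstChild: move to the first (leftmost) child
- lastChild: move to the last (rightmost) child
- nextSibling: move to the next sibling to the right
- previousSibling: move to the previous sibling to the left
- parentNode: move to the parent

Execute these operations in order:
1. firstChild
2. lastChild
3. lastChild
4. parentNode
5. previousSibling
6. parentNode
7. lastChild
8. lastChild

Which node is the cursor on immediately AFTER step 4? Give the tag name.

After 1 (firstChild): th
After 2 (lastChild): img
After 3 (lastChild): a
After 4 (parentNode): img

Answer: img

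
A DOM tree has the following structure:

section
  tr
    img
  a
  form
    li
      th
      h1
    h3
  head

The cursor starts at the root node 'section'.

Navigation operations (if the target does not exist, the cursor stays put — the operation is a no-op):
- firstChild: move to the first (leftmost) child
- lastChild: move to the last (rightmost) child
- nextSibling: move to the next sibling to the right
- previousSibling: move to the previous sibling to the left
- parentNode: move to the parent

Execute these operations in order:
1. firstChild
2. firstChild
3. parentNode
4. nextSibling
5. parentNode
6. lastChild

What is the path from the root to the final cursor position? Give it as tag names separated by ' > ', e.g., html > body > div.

Answer: section > head

Derivation:
After 1 (firstChild): tr
After 2 (firstChild): img
After 3 (parentNode): tr
After 4 (nextSibling): a
After 5 (parentNode): section
After 6 (lastChild): head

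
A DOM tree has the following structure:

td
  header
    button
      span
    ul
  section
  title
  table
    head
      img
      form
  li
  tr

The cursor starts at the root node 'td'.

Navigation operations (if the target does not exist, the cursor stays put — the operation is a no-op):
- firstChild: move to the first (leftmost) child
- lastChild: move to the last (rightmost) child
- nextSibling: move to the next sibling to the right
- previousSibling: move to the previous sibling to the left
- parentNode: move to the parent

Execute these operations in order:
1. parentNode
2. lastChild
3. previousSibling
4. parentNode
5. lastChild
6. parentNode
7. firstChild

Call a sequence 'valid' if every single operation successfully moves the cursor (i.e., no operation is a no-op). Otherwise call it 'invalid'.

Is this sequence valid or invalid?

After 1 (parentNode): td (no-op, stayed)
After 2 (lastChild): tr
After 3 (previousSibling): li
After 4 (parentNode): td
After 5 (lastChild): tr
After 6 (parentNode): td
After 7 (firstChild): header

Answer: invalid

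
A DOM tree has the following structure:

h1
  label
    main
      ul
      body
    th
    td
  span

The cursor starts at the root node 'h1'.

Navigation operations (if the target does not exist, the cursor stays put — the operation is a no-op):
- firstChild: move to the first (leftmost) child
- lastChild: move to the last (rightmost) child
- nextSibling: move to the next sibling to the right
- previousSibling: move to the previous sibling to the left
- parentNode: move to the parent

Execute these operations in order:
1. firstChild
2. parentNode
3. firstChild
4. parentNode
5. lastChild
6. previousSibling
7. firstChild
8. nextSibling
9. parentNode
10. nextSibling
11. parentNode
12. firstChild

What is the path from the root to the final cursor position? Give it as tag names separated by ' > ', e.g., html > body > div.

Answer: h1 > label

Derivation:
After 1 (firstChild): label
After 2 (parentNode): h1
After 3 (firstChild): label
After 4 (parentNode): h1
After 5 (lastChild): span
After 6 (previousSibling): label
After 7 (firstChild): main
After 8 (nextSibling): th
After 9 (parentNode): label
After 10 (nextSibling): span
After 11 (parentNode): h1
After 12 (firstChild): label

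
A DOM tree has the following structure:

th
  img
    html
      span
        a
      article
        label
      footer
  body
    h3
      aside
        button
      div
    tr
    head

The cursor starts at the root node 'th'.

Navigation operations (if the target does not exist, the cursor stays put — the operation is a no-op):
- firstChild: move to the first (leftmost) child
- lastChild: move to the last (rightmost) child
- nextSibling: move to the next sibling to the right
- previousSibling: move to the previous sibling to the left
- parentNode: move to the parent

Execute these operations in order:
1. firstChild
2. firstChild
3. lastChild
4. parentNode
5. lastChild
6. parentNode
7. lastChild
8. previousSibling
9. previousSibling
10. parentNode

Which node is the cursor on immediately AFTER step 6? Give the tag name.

After 1 (firstChild): img
After 2 (firstChild): html
After 3 (lastChild): footer
After 4 (parentNode): html
After 5 (lastChild): footer
After 6 (parentNode): html

Answer: html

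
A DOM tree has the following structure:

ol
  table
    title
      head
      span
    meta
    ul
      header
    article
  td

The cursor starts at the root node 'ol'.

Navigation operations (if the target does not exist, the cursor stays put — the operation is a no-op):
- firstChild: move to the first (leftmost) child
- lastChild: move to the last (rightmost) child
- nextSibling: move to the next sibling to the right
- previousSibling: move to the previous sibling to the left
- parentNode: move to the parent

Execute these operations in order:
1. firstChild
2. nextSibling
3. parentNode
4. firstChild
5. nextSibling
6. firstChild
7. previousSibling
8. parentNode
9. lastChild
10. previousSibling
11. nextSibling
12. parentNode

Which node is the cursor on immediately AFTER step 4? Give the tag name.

Answer: table

Derivation:
After 1 (firstChild): table
After 2 (nextSibling): td
After 3 (parentNode): ol
After 4 (firstChild): table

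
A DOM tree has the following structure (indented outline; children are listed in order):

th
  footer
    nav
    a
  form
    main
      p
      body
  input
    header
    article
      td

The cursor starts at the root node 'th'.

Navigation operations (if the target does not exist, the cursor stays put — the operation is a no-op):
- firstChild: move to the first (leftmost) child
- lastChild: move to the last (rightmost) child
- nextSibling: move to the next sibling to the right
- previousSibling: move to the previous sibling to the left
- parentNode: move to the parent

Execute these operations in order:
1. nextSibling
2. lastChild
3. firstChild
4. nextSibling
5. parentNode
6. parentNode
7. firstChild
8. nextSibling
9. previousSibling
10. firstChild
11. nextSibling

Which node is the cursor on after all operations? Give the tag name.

Answer: a

Derivation:
After 1 (nextSibling): th (no-op, stayed)
After 2 (lastChild): input
After 3 (firstChild): header
After 4 (nextSibling): article
After 5 (parentNode): input
After 6 (parentNode): th
After 7 (firstChild): footer
After 8 (nextSibling): form
After 9 (previousSibling): footer
After 10 (firstChild): nav
After 11 (nextSibling): a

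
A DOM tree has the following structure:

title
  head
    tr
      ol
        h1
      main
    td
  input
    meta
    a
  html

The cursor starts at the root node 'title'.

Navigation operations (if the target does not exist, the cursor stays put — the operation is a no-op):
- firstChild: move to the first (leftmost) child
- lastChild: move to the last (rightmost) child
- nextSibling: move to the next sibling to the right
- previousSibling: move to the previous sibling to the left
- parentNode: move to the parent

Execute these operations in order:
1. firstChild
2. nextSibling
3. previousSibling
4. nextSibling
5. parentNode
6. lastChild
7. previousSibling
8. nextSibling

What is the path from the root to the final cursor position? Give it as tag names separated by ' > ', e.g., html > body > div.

After 1 (firstChild): head
After 2 (nextSibling): input
After 3 (previousSibling): head
After 4 (nextSibling): input
After 5 (parentNode): title
After 6 (lastChild): html
After 7 (previousSibling): input
After 8 (nextSibling): html

Answer: title > html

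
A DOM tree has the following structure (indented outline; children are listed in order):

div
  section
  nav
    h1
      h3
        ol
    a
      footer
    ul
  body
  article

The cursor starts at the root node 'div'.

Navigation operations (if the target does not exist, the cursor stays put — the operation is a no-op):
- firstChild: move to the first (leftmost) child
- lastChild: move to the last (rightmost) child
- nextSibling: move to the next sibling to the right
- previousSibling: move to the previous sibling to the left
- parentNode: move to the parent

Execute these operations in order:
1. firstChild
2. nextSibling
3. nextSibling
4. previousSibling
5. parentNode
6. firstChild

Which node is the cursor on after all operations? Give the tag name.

Answer: section

Derivation:
After 1 (firstChild): section
After 2 (nextSibling): nav
After 3 (nextSibling): body
After 4 (previousSibling): nav
After 5 (parentNode): div
After 6 (firstChild): section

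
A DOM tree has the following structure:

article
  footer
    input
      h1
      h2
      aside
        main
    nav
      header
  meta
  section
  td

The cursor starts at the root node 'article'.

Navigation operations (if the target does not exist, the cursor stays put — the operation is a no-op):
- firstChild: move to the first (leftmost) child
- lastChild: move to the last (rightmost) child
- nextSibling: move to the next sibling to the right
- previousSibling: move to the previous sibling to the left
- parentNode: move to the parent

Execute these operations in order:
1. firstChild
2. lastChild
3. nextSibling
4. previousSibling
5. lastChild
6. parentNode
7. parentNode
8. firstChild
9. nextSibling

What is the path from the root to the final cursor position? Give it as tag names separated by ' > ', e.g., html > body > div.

Answer: article > footer > nav

Derivation:
After 1 (firstChild): footer
After 2 (lastChild): nav
After 3 (nextSibling): nav (no-op, stayed)
After 4 (previousSibling): input
After 5 (lastChild): aside
After 6 (parentNode): input
After 7 (parentNode): footer
After 8 (firstChild): input
After 9 (nextSibling): nav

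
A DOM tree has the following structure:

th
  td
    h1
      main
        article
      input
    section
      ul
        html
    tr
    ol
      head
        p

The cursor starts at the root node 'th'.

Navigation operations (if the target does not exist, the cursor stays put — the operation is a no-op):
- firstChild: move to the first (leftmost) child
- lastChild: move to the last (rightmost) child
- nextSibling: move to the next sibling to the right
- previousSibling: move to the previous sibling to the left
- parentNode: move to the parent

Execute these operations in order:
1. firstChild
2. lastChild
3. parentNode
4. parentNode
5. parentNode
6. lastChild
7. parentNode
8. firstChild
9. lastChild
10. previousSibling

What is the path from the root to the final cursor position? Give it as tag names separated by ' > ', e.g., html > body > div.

After 1 (firstChild): td
After 2 (lastChild): ol
After 3 (parentNode): td
After 4 (parentNode): th
After 5 (parentNode): th (no-op, stayed)
After 6 (lastChild): td
After 7 (parentNode): th
After 8 (firstChild): td
After 9 (lastChild): ol
After 10 (previousSibling): tr

Answer: th > td > tr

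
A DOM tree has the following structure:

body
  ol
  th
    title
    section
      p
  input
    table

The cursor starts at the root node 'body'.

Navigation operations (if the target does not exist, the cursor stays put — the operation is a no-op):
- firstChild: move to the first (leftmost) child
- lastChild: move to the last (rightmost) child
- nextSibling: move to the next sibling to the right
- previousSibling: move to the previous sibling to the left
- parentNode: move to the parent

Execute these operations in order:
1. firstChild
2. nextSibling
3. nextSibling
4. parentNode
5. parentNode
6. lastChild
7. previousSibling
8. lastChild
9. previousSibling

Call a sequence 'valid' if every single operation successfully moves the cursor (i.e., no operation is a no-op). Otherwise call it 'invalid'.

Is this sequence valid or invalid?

After 1 (firstChild): ol
After 2 (nextSibling): th
After 3 (nextSibling): input
After 4 (parentNode): body
After 5 (parentNode): body (no-op, stayed)
After 6 (lastChild): input
After 7 (previousSibling): th
After 8 (lastChild): section
After 9 (previousSibling): title

Answer: invalid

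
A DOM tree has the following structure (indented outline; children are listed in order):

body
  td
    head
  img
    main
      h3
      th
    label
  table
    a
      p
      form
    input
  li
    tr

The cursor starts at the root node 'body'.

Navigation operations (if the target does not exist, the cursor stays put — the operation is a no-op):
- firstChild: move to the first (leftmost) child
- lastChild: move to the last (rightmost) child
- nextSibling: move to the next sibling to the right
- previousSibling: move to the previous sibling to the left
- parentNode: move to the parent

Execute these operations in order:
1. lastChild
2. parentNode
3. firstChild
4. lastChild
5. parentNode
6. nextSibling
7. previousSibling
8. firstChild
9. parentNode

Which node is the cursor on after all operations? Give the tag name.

Answer: td

Derivation:
After 1 (lastChild): li
After 2 (parentNode): body
After 3 (firstChild): td
After 4 (lastChild): head
After 5 (parentNode): td
After 6 (nextSibling): img
After 7 (previousSibling): td
After 8 (firstChild): head
After 9 (parentNode): td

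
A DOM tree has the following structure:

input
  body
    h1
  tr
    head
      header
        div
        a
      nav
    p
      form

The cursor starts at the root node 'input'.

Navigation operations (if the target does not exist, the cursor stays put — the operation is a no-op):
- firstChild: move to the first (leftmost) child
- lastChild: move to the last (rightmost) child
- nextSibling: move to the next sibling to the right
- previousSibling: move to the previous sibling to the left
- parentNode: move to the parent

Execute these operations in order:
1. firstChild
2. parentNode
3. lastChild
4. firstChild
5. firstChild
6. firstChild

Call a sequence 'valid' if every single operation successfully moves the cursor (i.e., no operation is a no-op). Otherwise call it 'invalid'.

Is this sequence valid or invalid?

After 1 (firstChild): body
After 2 (parentNode): input
After 3 (lastChild): tr
After 4 (firstChild): head
After 5 (firstChild): header
After 6 (firstChild): div

Answer: valid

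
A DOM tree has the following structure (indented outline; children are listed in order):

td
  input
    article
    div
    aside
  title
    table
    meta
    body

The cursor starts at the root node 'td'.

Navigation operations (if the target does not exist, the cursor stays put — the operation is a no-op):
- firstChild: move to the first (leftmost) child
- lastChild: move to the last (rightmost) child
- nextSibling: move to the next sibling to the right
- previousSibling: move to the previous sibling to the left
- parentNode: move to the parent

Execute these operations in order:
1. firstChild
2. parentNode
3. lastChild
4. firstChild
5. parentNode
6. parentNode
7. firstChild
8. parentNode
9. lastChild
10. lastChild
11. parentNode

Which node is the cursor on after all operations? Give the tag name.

Answer: title

Derivation:
After 1 (firstChild): input
After 2 (parentNode): td
After 3 (lastChild): title
After 4 (firstChild): table
After 5 (parentNode): title
After 6 (parentNode): td
After 7 (firstChild): input
After 8 (parentNode): td
After 9 (lastChild): title
After 10 (lastChild): body
After 11 (parentNode): title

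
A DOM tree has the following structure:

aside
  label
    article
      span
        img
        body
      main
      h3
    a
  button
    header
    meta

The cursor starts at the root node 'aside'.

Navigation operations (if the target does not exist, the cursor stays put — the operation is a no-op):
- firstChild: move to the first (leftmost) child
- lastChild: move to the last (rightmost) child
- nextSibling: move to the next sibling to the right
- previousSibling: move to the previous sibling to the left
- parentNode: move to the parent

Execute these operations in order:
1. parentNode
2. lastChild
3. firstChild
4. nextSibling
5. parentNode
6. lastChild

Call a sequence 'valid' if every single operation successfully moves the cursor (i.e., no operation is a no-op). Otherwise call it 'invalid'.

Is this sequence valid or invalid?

Answer: invalid

Derivation:
After 1 (parentNode): aside (no-op, stayed)
After 2 (lastChild): button
After 3 (firstChild): header
After 4 (nextSibling): meta
After 5 (parentNode): button
After 6 (lastChild): meta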